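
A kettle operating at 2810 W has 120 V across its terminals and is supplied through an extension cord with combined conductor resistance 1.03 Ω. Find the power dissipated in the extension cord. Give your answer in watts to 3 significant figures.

The extension cord and load are in series, so the same current flows in both; the loss is I²R_line.
I = P / V = 2810 / 120 = 23.42 A through the extension cord.
P_line = I² R_line = (23.42)² × 1.03 = 564.8 W

565 W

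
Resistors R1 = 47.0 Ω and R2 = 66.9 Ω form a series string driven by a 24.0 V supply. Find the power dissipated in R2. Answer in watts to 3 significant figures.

2.97 W

Since the resistors are in series they all carry the loop current I = V/R_total; the power in any one is I²R.
R_total = 47.0 + 66.9 = 113.9 Ω
I = V / R_total = 24.0 / 113.9 = 0.2107 A
P_R2 = I² × R2 = (0.2107)² × 66.9 = 2.970 W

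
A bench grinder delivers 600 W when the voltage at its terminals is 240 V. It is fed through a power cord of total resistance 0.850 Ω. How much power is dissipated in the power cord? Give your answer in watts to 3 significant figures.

The power cord is a series resistance carrying the load current; its dissipation is I²R_line.
I = P / V = 600 / 240 = 2.500 A through the power cord.
P_line = I² R_line = (2.500)² × 0.850 = 5.312 W

5.31 W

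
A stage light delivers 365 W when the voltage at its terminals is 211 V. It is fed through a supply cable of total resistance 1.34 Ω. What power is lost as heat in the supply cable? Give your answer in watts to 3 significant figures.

4.01 W

The supply cable is a series resistance carrying the load current; its dissipation is I²R_line.
I = P / V = 365 / 211 = 1.730 A through the supply cable.
P_line = I² R_line = (1.730)² × 1.34 = 4.010 W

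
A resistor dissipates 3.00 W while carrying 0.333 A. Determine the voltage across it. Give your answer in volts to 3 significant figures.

The two known quantities fix the third via V = P / I.
V = 3.00 / 0.3330 = 9.009 V

9.01 V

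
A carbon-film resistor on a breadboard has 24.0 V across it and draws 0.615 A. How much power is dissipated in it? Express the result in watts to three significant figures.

Both the voltage across and the current through the element are known, so P = V I applies directly.
P = 24.0 V × 0.6150 A = 14.76 W

14.8 W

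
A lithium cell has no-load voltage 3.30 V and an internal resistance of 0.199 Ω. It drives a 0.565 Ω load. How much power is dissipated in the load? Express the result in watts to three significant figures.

Find the circuit current first, then P = I²R for the load (series elements share I).
I = ε / (r + R) = 3.30 / (0.199 + 0.565) = 4.319 A
P_load = I² R = (4.319)² × 0.565 = 10.54 W

10.5 W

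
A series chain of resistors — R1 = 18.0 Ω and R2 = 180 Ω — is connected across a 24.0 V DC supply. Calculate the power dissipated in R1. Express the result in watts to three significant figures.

0.264 W

Since the resistors are in series they all carry the loop current I = V/R_total; the power in any one is I²R.
R_total = 18.0 + 180 = 198.0 Ω
I = V / R_total = 24.0 / 198.0 = 0.1212 A
P_R1 = I² × R1 = (0.1212)² × 18.0 = 0.2645 W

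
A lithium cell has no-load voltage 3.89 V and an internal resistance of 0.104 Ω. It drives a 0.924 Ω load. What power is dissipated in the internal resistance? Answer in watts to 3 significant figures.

1.49 W

The source's internal resistance is just another series element carrying I; its dissipation is I²r.
I = ε / (r + R) = 3.89 / (0.104 + 0.924) = 3.784 A
P_int = I² r = (3.784)² × 0.104 = 1.489 W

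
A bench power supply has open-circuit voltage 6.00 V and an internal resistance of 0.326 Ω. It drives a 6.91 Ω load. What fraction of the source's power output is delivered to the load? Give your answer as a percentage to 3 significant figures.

95.5 %

η = P_load/(P_load+P_int) = I²R/(I²R+I²r) = R/(R+r) — the I² cancels for series elements.
η = R / (R + r) = 6.91 / (6.91 + 0.326) = 0.9549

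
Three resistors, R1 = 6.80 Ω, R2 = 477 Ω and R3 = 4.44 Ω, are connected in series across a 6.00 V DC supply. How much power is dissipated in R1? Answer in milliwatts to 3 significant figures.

1.03 mW

Every series element carries the same I. Get I from the total resistance, then P = I² × R1.
R_total = 6.80 + 477 + 4.44 = 488.2 Ω
I = V / R_total = 6.00 / 488.2 = 0.01229 A
P_R1 = I² × R1 = (0.01229)² × 6.80 = 0.001027 W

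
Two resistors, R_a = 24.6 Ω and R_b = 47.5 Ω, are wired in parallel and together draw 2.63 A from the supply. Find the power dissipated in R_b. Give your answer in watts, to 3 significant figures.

We need the common branch voltage; get it from I_total × R_eq, then P = V²/R for the branch.
1/R_eq = 1/24.6 + 1/47.5 ⇒ R_eq = 16.21 Ω
V = I_total × R_eq = 2.630 × 16.21 = 42.62 V
P_R_b = V² / R_b = (42.62)² / 47.5 = 38.25 W

38.2 W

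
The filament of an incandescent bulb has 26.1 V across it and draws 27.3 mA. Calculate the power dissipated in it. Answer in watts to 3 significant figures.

0.713 W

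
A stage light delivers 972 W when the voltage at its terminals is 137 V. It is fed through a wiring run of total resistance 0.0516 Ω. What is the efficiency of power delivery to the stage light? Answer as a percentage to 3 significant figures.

I = P / V = 972 / 137 = 7.095 A through the wiring run.
P_line = I² R_line = (7.095)² × 0.0516 = 2.597 W
P_source = P_load + P_line = 972.0 + 2.597 = 974.6 W
η = P_load / P_source = 972.0 / 974.6 = 0.9973

99.7 %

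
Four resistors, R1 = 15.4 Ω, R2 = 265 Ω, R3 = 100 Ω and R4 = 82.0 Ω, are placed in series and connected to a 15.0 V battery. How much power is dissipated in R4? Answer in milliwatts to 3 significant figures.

86.3 mW

In a series string the same current flows through every resistor — find that current, then P = I²R for the one we want.
R_total = 15.4 + 265 + 100 + 82.0 = 462.4 Ω
I = V / R_total = 15.0 / 462.4 = 0.03244 A
P_R4 = I² × R4 = (0.03244)² × 82.0 = 0.08629 W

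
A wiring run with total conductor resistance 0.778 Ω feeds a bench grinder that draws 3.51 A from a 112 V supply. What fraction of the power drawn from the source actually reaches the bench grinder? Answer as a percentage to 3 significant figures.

The wiring run carries the full 3.51 A.
P_line = I² R_line = (3.510)² × 0.778 = 9.585 W
P_source = V I = 112 × 3.510 = 393.1 W; P_load = 383.5 W
η = P_load / P_source = 383.5 / 393.1 = 0.9756

97.6 %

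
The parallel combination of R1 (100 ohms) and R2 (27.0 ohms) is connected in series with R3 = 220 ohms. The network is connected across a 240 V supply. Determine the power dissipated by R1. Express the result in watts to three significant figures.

4.47 W

Combine R1 and R2 into their parallel equivalent first, reducing the network to two series resistors.
R_p = (100×27.0)/(100+27.0) = 21.26 Ω
R_total = R_p + 220 = 21.26 + 220 = 241.3 Ω
I = V / R_total = 240 / 241.3 = 0.9948 A
Voltage across the parallel pair: V_p = I × R_p = 0.9948 × 21.26 = 21.15 V
Use P = V²/R for R1 with V = V_p.
P_R1 = (21.15)² / 100 = 4.473 W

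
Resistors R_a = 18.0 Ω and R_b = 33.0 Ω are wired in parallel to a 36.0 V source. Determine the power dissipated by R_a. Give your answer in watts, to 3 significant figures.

72.0 W

Parallel branches share the same voltage; P = V²/R gives the branch power in one step.
P_R_a = V² / R_a = (36.0)² / 18.0 Ω = 72.00 W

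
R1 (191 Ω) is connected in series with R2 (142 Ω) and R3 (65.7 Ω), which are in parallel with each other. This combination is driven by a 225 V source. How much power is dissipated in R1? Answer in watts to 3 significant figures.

First combine the parallel branches into one equivalent R_p, then R1 + R_p is a series pair.
R_p = (142×65.7)/(142+65.7) = 44.92 Ω
R_total = 191 + 44.92 = 235.9 Ω
I = V / R_total = 225 / 235.9 = 0.9537 A
The full supply current passes through R1: P = I²R.
P_R1 = (0.9537)² × 191 = 173.7 W

174 W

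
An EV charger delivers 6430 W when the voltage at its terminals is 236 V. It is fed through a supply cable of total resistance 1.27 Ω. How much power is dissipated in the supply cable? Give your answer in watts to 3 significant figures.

943 W

The supply cable is a series resistance carrying the load current; its dissipation is I²R_line.
I = P / V = 6430 / 236 = 27.25 A through the supply cable.
P_line = I² R_line = (27.25)² × 1.27 = 942.8 W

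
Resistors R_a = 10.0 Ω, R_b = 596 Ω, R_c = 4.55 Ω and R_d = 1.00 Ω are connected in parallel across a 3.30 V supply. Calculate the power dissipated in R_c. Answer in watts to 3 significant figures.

2.39 W

R_c sits directly across the source, so P = V²/R with V = 3.30 V.
P_R_c = V² / R_c = (3.30)² / 4.55 Ω = 2.393 W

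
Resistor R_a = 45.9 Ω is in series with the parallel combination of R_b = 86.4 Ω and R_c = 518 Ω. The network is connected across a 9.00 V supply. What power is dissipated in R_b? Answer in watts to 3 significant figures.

Replace R_b and R_c with their parallel equivalent so the circuit becomes R_a in series with R_p.
R_p = (86.4×518)/(86.4+518) = 74.05 Ω
R_total = 45.9 + 74.05 = 119.9 Ω
I = V / R_total = 9.00 / 119.9 = 0.07503 A
Voltage across the parallel pair: V_p = I × R_p = 0.07503 × 74.05 = 5.556 V
R_b sees V_p directly, so P = V_p² / R_b.
P_R_b = (5.556)² / 86.4 = 0.3573 W

0.357 W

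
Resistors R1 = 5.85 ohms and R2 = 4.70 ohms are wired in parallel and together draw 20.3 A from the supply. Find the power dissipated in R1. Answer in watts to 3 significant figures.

478 W

Parallel branches share V, not I — compute V via R_eq, then use V²/R for the target branch.
1/R_eq = 1/5.85 + 1/4.70 ⇒ R_eq = 2.606 Ω
V = I_total × R_eq = 20.30 × 2.606 = 52.91 V
P_R1 = V² / R1 = (52.91)² / 5.85 = 478.5 W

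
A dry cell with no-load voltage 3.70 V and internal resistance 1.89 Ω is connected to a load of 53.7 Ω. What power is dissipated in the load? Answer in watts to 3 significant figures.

The internal resistance and the load are in series, so the same I flows through both; get I from ε/(r+R), then I²R for the load.
I = ε / (r + R) = 3.70 / (1.89 + 53.7) = 0.06656 A
P_load = I² R = (0.06656)² × 53.7 = 0.2379 W

0.238 W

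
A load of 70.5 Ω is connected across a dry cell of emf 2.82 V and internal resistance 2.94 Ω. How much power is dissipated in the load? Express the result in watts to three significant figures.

With r and R in series, I = ε/(r+R); the load dissipates I²R.
I = ε / (r + R) = 2.82 / (2.94 + 70.5) = 0.03840 A
P_load = I² R = (0.03840)² × 70.5 = 0.1039 W

0.104 W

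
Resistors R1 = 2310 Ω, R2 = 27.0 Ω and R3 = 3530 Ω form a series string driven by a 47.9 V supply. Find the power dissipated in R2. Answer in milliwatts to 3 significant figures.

In a series string the same current flows through every resistor — find that current, then P = I²R for the one we want.
R_total = 2310 + 27.0 + 3530 = 5867 Ω
I = V / R_total = 47.9 / 5867 = 0.008164 A
P_R2 = I² × R2 = (0.008164)² × 27.0 = 0.001800 W

1.80 mW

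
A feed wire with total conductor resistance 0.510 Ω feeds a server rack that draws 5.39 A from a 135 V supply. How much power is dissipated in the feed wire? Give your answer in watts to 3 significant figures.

14.8 W

The feed wire and load are in series, so the same current flows in both; the loss is I²R_line.
The feed wire carries the full 5.39 A.
P_line = I² R_line = (5.390)² × 0.510 = 14.82 W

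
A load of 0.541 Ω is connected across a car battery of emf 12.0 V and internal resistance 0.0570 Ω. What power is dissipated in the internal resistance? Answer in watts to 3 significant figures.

r is in series with the load, so it carries the full circuit current — the loss in it is I²r.
I = ε / (r + R) = 12.0 / (0.0570 + 0.541) = 20.07 A
P_int = I² r = (20.07)² × 0.0570 = 22.95 W

23.0 W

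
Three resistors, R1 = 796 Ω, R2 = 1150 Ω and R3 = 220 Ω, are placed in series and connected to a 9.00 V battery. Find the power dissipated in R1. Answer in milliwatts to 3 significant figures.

Series elements share the same current, so find I first, then use P = I²R.
R_total = 796 + 1150 + 220 = 2166 Ω
I = V / R_total = 9.00 / 2166 = 0.004155 A
P_R1 = I² × R1 = (0.004155)² × 796 = 0.01374 W

13.7 mW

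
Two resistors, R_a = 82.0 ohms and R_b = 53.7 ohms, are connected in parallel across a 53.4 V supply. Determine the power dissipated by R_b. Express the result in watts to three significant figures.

53.1 W

Each parallel branch sees the full supply voltage, so P = V²/R applies directly to the target branch.
P_R_b = V² / R_b = (53.4)² / 53.7 Ω = 53.10 W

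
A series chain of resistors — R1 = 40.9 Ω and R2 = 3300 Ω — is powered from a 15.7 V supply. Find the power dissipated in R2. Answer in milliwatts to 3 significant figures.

The current is common to all series resistors; compute it, then apply P = I²R for the target.
R_total = 40.9 + 3300 = 3341 Ω
I = V / R_total = 15.7 / 3341 = 0.004699 A
P_R2 = I² × R2 = (0.004699)² × 3300 = 0.07288 W

72.9 mW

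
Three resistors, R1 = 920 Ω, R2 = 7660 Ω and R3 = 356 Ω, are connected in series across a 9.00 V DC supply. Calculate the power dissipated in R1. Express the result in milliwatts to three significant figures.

0.933 mW

Series elements share the same current, so find I first, then use P = I²R.
R_total = 920 + 7660 + 356 = 8936 Ω
I = V / R_total = 9.00 / 8936 = 0.001007 A
P_R1 = I² × R1 = (0.001007)² × 920 = 0.0009332 W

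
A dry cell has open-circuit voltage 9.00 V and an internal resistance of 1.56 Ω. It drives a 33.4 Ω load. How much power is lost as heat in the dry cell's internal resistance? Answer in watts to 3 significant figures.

0.103 W

Internal loss is I²r, with I set by the total series resistance r+R.
I = ε / (r + R) = 9.00 / (1.56 + 33.4) = 0.2574 A
P_int = I² r = (0.2574)² × 1.56 = 0.1034 W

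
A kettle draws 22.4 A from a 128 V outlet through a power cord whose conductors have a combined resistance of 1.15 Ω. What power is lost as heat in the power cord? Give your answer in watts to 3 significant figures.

577 W

Only the current and the line resistance are needed for the I²R loss.
The power cord carries the full 22.4 A.
P_line = I² R_line = (22.40)² × 1.15 = 577.0 W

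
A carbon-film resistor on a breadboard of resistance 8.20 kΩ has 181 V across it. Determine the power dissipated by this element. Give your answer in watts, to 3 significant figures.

V and R are stated; P = V²/R avoids computing the current.
P = (181 V)² / 8200 Ω = 3.995 W

4.00 W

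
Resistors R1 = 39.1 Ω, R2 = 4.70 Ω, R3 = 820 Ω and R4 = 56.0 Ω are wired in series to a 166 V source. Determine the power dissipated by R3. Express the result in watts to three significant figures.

In a series string the same current flows through every resistor — find that current, then P = I²R for the one we want.
R_total = 39.1 + 4.70 + 820 + 56.0 = 919.8 Ω
I = V / R_total = 166 / 919.8 = 0.1805 A
P_R3 = I² × R3 = (0.1805)² × 820 = 26.71 W

26.7 W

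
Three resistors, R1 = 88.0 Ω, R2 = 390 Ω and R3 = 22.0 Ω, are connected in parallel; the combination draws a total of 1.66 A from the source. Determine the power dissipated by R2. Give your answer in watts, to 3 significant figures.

Only the total current is stated, so first find the parallel equivalent to get the voltage across the combination.
1/R_eq = 1/88.0 + 1/390 + 1/22.0 ⇒ R_eq = 16.84 Ω
V = I_total × R_eq = 1.660 × 16.84 = 27.95 V
P_R2 = V² / R2 = (27.95)² / 390 = 2.004 W

2.00 W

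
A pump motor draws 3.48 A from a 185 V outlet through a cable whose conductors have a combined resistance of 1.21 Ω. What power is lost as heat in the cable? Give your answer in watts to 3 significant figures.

14.7 W

Only the current and the line resistance are needed for the I²R loss.
The cable carries the full 3.48 A.
P_line = I² R_line = (3.480)² × 1.21 = 14.65 W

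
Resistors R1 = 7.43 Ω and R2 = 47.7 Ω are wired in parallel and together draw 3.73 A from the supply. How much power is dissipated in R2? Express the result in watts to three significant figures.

12.1 W

Parallel branches share V, not I — compute V via R_eq, then use V²/R for the target branch.
1/R_eq = 1/7.43 + 1/47.7 ⇒ R_eq = 6.429 Ω
V = I_total × R_eq = 3.730 × 6.429 = 23.98 V
P_R2 = V² / R2 = (23.98)² / 47.7 = 12.05 W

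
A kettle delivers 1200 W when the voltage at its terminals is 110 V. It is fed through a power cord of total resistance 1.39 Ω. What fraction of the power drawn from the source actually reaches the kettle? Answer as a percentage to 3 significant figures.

I = P / V = 1200 / 110 = 10.91 A through the power cord.
P_line = I² R_line = (10.91)² × 1.39 = 165.4 W
P_source = P_load + P_line = 1200 + 165.4 = 1365 W
η = P_load / P_source = 1200 / 1365 = 0.8788

87.9 %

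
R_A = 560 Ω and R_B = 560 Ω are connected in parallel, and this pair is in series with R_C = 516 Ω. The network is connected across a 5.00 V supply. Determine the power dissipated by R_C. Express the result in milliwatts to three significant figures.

Collapse the R_A‖R_B pair into one equivalent R_p; then R_p and R_C form a series string.
R_p = (560×560)/(560+560) = 280.0 Ω
R_total = R_p + 516 = 280.0 + 516 = 796.0 Ω
I = V / R_total = 5.00 / 796.0 = 0.006281 A
R_C carries the full series current, so P = I²R.
P_R_C = (0.006281)² × 516 = 0.02036 W

20.4 mW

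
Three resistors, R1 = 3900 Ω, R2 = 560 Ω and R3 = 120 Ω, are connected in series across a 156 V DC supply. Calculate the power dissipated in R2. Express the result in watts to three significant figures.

0.650 W

Since the resistors are in series they all carry the loop current I = V/R_total; the power in any one is I²R.
R_total = 3900 + 560 + 120 = 4580 Ω
I = V / R_total = 156 / 4580 = 0.03406 A
P_R2 = I² × R2 = (0.03406)² × 560 = 0.6497 W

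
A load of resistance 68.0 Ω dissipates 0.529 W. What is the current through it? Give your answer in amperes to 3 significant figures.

Rearranging the power relation for the two known quantities gives I = √(P / R).
I = √(0.529 / 68.0) = 0.08820 A

0.0882 A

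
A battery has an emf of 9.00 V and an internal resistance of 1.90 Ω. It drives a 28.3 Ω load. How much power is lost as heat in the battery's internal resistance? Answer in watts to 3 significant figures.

0.169 W

r is in series with the load, so it carries the full circuit current — the loss in it is I²r.
I = ε / (r + R) = 9.00 / (1.90 + 28.3) = 0.2980 A
P_int = I² r = (0.2980)² × 1.90 = 0.1687 W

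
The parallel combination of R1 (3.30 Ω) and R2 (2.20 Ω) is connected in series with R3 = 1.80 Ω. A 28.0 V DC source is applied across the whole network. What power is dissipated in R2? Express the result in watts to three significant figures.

First find R_p for the parallel pair, then treat R_p + R3 as a series loop.
R_p = (3.30×2.20)/(3.30+2.20) = 1.320 Ω
R_total = R_p + 1.80 = 1.320 + 1.80 = 3.120 Ω
I = V / R_total = 28.0 / 3.120 = 8.974 A
Voltage across the parallel pair: V_p = I × R_p = 8.974 × 1.320 = 11.85 V
R2 has V_p across it, so P = V_p²/R2.
P_R2 = (11.85)² / 2.20 = 63.79 W

63.8 W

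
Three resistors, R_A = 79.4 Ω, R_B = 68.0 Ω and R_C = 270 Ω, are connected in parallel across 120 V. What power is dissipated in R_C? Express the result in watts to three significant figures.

53.3 W

R_C sits directly across the source, so P = V²/R with V = 120 V.
P_R_C = V² / R_C = (120)² / 270 Ω = 53.33 W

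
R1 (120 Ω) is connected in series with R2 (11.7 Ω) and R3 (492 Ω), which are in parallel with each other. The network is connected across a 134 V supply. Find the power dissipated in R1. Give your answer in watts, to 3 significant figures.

125 W

Replace R2 and R3 with their parallel equivalent so the circuit becomes R1 in series with R_p.
R_p = (11.7×492)/(11.7+492) = 11.43 Ω
R_total = 120 + 11.43 = 131.4 Ω
I = V / R_total = 134 / 131.4 = 1.020 A
The full supply current passes through R1: P = I²R.
P_R1 = (1.020)² × 120 = 124.7 W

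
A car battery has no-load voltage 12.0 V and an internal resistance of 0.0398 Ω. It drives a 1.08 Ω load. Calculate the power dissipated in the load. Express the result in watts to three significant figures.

With r and R in series, I = ε/(r+R); the load dissipates I²R.
I = ε / (r + R) = 12.0 / (0.0398 + 1.08) = 10.72 A
P_load = I² R = (10.72)² × 1.08 = 124.0 W

124 W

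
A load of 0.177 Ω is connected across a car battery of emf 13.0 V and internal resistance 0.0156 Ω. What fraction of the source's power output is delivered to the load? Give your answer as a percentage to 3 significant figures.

91.9 %

η = P_load/(P_load+P_int) = I²R/(I²R+I²r) = R/(R+r) — the I² cancels for series elements.
η = R / (R + r) = 0.177 / (0.177 + 0.0156) = 0.9190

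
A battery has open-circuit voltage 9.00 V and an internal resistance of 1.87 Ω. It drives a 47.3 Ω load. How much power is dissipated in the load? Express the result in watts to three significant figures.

The internal resistance and the load are in series, so the same I flows through both; get I from ε/(r+R), then I²R for the load.
I = ε / (r + R) = 9.00 / (1.87 + 47.3) = 0.1830 A
P_load = I² R = (0.1830)² × 47.3 = 1.585 W

1.58 W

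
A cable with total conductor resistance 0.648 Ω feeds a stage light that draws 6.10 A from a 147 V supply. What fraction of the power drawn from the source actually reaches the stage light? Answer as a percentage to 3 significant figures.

97.3 %

The cable carries the full 6.10 A.
P_line = I² R_line = (6.100)² × 0.648 = 24.11 W
P_source = V I = 147 × 6.100 = 896.7 W; P_load = 872.6 W
η = P_load / P_source = 872.6 / 896.7 = 0.9731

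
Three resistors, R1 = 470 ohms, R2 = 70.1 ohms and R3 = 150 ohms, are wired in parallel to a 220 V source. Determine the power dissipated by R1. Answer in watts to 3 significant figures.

The supply voltage appears across each parallel branch — just use P = V²/R1.
P_R1 = V² / R1 = (220)² / 470 Ω = 103.0 W

103 W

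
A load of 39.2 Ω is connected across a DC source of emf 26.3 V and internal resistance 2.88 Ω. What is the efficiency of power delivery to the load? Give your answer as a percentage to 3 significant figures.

93.2 %

Efficiency is P_load / P_total. With a series r and R sharing the same I, P = I²R for each, so η = R/(R+r).
η = R / (R + r) = 39.2 / (39.2 + 2.88) = 0.9316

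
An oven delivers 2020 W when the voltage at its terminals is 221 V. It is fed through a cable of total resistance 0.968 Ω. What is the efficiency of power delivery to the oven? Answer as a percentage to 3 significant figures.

I = P / V = 2020 / 221 = 9.140 A through the cable.
P_line = I² R_line = (9.140)² × 0.968 = 80.87 W
P_source = P_load + P_line = 2020 + 80.87 = 2101 W
η = P_load / P_source = 2020 / 2101 = 0.9615

96.2 %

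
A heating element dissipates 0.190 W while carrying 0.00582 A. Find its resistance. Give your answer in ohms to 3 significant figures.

5610 Ω

The two known quantities fix the third via R = P / I².
R = 0.190 / (0.005820)² = 5609 Ω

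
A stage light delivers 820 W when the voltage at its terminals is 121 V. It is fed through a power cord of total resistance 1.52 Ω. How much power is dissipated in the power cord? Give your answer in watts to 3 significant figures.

Only the current and the line resistance are needed for the I²R loss.
I = P / V = 820 / 121 = 6.777 A through the power cord.
P_line = I² R_line = (6.777)² × 1.52 = 69.81 W

69.8 W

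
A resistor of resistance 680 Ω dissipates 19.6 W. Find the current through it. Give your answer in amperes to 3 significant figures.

0.170 A

Rearranging the power relation for the two known quantities gives I = √(P / R).
I = √(19.6 / 680) = 0.1698 A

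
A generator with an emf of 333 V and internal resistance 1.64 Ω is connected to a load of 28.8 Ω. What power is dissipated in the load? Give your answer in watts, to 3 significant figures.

3450 W

Find the circuit current first, then P = I²R for the load (series elements share I).
I = ε / (r + R) = 333 / (1.64 + 28.8) = 10.94 A
P_load = I² R = (10.94)² × 28.8 = 3447 W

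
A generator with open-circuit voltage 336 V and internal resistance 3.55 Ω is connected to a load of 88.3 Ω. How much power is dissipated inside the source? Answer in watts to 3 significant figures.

The source's internal resistance is just another series element carrying I; its dissipation is I²r.
I = ε / (r + R) = 336 / (3.55 + 88.3) = 3.658 A
P_int = I² r = (3.658)² × 3.55 = 47.51 W

47.5 W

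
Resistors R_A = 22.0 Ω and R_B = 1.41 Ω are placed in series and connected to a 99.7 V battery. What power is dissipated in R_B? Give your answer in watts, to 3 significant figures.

25.6 W

Since the resistors are in series they all carry the loop current I = V/R_total; the power in any one is I²R.
R_total = 22.0 + 1.41 = 23.41 Ω
I = V / R_total = 99.7 / 23.41 = 4.259 A
P_R_B = I² × R_B = (4.259)² × 1.41 = 25.57 W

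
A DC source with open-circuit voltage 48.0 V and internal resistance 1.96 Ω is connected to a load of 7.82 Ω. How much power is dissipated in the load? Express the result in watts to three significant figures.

188 W

Find the circuit current first, then P = I²R for the load (series elements share I).
I = ε / (r + R) = 48.0 / (1.96 + 7.82) = 4.908 A
P_load = I² R = (4.908)² × 7.82 = 188.4 W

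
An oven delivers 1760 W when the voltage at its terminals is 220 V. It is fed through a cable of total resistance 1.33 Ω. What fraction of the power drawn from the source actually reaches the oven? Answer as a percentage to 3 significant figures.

I = P / V = 1760 / 220 = 8.000 A through the cable.
P_line = I² R_line = (8.000)² × 1.33 = 85.12 W
P_source = P_load + P_line = 1760 + 85.12 = 1845 W
η = P_load / P_source = 1760 / 1845 = 0.9539

95.4 %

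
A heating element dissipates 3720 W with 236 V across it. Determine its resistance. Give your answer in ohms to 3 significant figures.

15.0 Ω

Rearranging the power relation for the two known quantities gives R = V² / P.
R = (236)² / 3720 = 14.97 Ω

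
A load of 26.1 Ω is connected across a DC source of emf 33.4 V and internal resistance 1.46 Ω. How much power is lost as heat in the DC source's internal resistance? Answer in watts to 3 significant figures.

2.14 W

The source's internal resistance is just another series element carrying I; its dissipation is I²r.
I = ε / (r + R) = 33.4 / (1.46 + 26.1) = 1.212 A
P_int = I² r = (1.212)² × 1.46 = 2.144 W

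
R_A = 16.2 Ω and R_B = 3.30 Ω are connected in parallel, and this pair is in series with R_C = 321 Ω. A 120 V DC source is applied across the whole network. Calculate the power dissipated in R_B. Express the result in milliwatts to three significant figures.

313 mW

First find R_p for the parallel pair, then treat R_p + R_C as a series loop.
R_p = (16.2×3.30)/(16.2+3.30) = 2.742 Ω
R_total = R_p + 321 = 2.742 + 321 = 323.7 Ω
I = V / R_total = 120 / 323.7 = 0.3707 A
Voltage across the parallel pair: V_p = I × R_p = 0.3707 × 2.742 = 1.016 V
Use P = V²/R for R_B with V = V_p.
P_R_B = (1.016)² / 3.30 = 0.3129 W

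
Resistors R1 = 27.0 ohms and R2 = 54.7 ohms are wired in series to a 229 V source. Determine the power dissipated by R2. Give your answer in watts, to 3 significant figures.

430 W

The current is common to all series resistors; compute it, then apply P = I²R for the target.
R_total = 27.0 + 54.7 = 81.70 Ω
I = V / R_total = 229 / 81.70 = 2.803 A
P_R2 = I² × R2 = (2.803)² × 54.7 = 429.7 W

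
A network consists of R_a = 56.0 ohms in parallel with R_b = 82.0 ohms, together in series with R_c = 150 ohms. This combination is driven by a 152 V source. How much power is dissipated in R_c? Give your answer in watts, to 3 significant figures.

103 W

Combine R_a and R_b into their parallel equivalent first, reducing the network to two series resistors.
R_p = (56.0×82.0)/(56.0+82.0) = 33.28 Ω
R_total = R_p + 150 = 33.28 + 150 = 183.3 Ω
I = V / R_total = 152 / 183.3 = 0.8294 A
R_c carries the full series current, so P = I²R.
P_R_c = (0.8294)² × 150 = 103.2 W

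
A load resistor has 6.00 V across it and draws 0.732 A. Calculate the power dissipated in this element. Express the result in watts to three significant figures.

Both the voltage across and the current through the element are known, so P = V I applies directly.
P = 6.00 V × 0.7320 A = 4.392 W

4.39 W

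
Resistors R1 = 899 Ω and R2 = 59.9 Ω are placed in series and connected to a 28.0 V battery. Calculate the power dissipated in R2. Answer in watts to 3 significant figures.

Series elements share the same current, so find I first, then use P = I²R.
R_total = 899 + 59.9 = 958.9 Ω
I = V / R_total = 28.0 / 958.9 = 0.02920 A
P_R2 = I² × R2 = (0.02920)² × 59.9 = 0.05107 W

0.0511 W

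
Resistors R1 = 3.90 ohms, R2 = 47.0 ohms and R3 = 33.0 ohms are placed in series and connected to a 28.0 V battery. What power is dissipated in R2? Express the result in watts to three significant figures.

The current is common to all series resistors; compute it, then apply P = I²R for the target.
R_total = 3.90 + 47.0 + 33.0 = 83.90 Ω
I = V / R_total = 28.0 / 83.90 = 0.3337 A
P_R2 = I² × R2 = (0.3337)² × 47.0 = 5.235 W

5.23 W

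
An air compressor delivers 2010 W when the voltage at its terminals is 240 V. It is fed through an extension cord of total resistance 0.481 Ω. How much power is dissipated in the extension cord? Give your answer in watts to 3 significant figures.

33.7 W

The extension cord is a series resistance carrying the load current; its dissipation is I²R_line.
I = P / V = 2010 / 240 = 8.375 A through the extension cord.
P_line = I² R_line = (8.375)² × 0.481 = 33.74 W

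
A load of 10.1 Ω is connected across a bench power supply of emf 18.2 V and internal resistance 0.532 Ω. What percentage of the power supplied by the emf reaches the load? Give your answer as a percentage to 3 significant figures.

95.0 %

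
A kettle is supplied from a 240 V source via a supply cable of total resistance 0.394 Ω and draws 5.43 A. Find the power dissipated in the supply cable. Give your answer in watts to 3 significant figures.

11.6 W

Only the current and the line resistance are needed for the I²R loss.
The supply cable carries the full 5.43 A.
P_line = I² R_line = (5.430)² × 0.394 = 11.62 W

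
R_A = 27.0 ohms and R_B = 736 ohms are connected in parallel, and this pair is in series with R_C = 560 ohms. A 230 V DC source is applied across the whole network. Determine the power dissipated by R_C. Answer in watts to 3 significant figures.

First find R_p for the parallel pair, then treat R_p + R_C as a series loop.
R_p = (27.0×736)/(27.0+736) = 26.04 Ω
R_total = R_p + 560 = 26.04 + 560 = 586.0 Ω
I = V / R_total = 230 / 586.0 = 0.3925 A
R_C is the series element, so its power is I²R.
P_R_C = (0.3925)² × 560 = 86.25 W

86.3 W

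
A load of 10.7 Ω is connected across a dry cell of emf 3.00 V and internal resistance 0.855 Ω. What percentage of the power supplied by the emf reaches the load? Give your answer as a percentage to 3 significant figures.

Both r and R carry the same current, so the power split is just the resistance split: η = R/(R+r).
η = R / (R + r) = 10.7 / (10.7 + 0.855) = 0.9260

92.6 %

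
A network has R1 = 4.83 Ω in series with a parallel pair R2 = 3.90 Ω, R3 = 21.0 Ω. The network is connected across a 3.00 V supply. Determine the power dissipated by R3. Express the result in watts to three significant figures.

0.0703 W

Collapse R2‖R3 to a single equivalent, reducing the network to two series elements.
R_p = (3.90×21.0)/(3.90+21.0) = 3.289 Ω
R_total = 4.83 + 3.289 = 8.119 Ω
I = V / R_total = 3.00 / 8.119 = 0.3695 A
Voltage across the parallel pair: V_p = I × R_p = 0.3695 × 3.289 = 1.215 V
R3 sees V_p directly, so P = V_p² / R3.
P_R3 = (1.215)² / 21.0 = 0.07033 W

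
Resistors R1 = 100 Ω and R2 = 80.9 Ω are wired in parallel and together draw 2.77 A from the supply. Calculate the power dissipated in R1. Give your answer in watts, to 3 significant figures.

153 W

The branches share the same voltage, but only the total current is given — find V from the equivalent resistance first.
1/R_eq = 1/100 + 1/80.9 ⇒ R_eq = 44.72 Ω
V = I_total × R_eq = 2.770 × 44.72 = 123.9 V
P_R1 = V² / R1 = (123.9)² / 100 = 153.5 W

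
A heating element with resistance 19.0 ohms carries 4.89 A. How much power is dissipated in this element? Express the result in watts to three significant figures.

454 W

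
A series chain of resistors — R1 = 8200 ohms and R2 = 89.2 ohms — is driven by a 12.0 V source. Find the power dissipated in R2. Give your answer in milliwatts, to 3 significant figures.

Every series element carries the same I. Get I from the total resistance, then P = I² × R2.
R_total = 8200 + 89.2 = 8289 Ω
I = V / R_total = 12.0 / 8289 = 0.001448 A
P_R2 = I² × R2 = (0.001448)² × 89.2 = 0.0001869 W

0.187 mW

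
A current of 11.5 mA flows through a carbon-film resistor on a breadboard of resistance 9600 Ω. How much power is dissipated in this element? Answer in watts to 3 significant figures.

1.27 W

The current through and the resistance of the element are both given; use P = I²R.
P = (0.01150 A)² × 9600 Ω = 1.270 W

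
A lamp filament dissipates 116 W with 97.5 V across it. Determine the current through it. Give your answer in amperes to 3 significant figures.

1.19 A

Inverting the appropriate power form: I = P / V.
I = 116 / 97.5 = 1.190 A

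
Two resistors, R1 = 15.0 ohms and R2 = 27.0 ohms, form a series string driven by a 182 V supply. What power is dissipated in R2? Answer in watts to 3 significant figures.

Every series element carries the same I. Get I from the total resistance, then P = I² × R2.
R_total = 15.0 + 27.0 = 42.00 Ω
I = V / R_total = 182 / 42.00 = 4.333 A
P_R2 = I² × R2 = (4.333)² × 27.0 = 507.0 W

507 W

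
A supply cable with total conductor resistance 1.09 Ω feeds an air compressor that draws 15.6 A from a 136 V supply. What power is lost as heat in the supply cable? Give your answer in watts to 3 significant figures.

Only the current and the line resistance are needed for the I²R loss.
The supply cable carries the full 15.6 A.
P_line = I² R_line = (15.60)² × 1.09 = 265.3 W

265 W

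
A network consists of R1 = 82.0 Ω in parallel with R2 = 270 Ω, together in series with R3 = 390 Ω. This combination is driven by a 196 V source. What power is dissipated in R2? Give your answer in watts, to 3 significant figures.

2.74 W

Reduce the parallel combination to a single R_p; the circuit then becomes R_p in series with the remaining resistor.
R_p = (82.0×270)/(82.0+270) = 62.90 Ω
R_total = R_p + 390 = 62.90 + 390 = 452.9 Ω
I = V / R_total = 196 / 452.9 = 0.4328 A
Voltage across the parallel pair: V_p = I × R_p = 0.4328 × 62.90 = 27.22 V
R2 sits across V_p; its power is V_p²/R.
P_R2 = (27.22)² / 270 = 2.744 W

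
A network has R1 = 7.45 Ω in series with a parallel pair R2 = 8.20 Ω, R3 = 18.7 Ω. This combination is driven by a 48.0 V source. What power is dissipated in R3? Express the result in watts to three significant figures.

23.2 W

Reduce the parallel pair to R_p first; the network is then a simple series string.
R_p = (8.20×18.7)/(8.20+18.7) = 5.700 Ω
R_total = 7.45 + 5.700 = 13.15 Ω
I = V / R_total = 48.0 / 13.15 = 3.650 A
Voltage across the parallel pair: V_p = I × R_p = 3.650 × 5.700 = 20.81 V
R3 sees V_p directly, so P = V_p² / R3.
P_R3 = (20.81)² / 18.7 = 23.15 W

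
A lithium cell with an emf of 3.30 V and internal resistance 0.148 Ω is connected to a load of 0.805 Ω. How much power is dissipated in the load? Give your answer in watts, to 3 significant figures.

Find the circuit current first, then P = I²R for the load (series elements share I).
I = ε / (r + R) = 3.30 / (0.148 + 0.805) = 3.463 A
P_load = I² R = (3.463)² × 0.805 = 9.652 W

9.65 W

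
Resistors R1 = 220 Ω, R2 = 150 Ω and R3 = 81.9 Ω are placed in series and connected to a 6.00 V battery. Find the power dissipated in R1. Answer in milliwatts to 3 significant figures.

Series elements share the same current, so find I first, then use P = I²R.
R_total = 220 + 150 + 81.9 = 451.9 Ω
I = V / R_total = 6.00 / 451.9 = 0.01328 A
P_R1 = I² × R1 = (0.01328)² × 220 = 0.03878 W

38.8 mW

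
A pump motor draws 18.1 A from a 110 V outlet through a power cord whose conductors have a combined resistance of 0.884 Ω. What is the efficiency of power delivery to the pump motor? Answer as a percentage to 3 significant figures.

The power cord carries the full 18.1 A.
P_line = I² R_line = (18.10)² × 0.884 = 289.6 W
P_source = V I = 110 × 18.10 = 1991 W; P_load = 1701 W
η = P_load / P_source = 1701 / 1991 = 0.8545

85.5 %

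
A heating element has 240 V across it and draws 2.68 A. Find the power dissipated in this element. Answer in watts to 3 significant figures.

643 W

Since both terminal voltage and current are stated, P = V I gives the power in one step.
P = 240 V × 2.680 A = 643.2 W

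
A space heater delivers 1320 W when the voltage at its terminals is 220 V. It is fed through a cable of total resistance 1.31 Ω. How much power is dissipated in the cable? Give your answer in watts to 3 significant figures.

47.2 W

Line loss is just I²R for the cable — we know both I and R_line directly.
I = P / V = 1320 / 220 = 6.000 A through the cable.
P_line = I² R_line = (6.000)² × 1.31 = 47.16 W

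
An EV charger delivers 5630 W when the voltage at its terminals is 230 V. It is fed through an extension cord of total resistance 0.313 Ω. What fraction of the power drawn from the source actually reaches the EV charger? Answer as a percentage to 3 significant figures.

96.8 %

I = P / V = 5630 / 230 = 24.48 A through the extension cord.
P_line = I² R_line = (24.48)² × 0.313 = 187.5 W
P_source = P_load + P_line = 5630 + 187.5 = 5818 W
η = P_load / P_source = 5630 / 5818 = 0.9678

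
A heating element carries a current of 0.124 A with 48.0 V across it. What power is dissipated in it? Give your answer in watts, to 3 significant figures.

5.95 W

With V and I both given, power follows immediately from P = V I.
P = 48.0 V × 0.1240 A = 5.952 W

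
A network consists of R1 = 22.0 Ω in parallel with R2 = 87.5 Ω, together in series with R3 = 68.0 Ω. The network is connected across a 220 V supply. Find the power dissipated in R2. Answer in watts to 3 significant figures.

Collapse the R1‖R2 pair into one equivalent R_p; then R_p and R3 form a series string.
R_p = (22.0×87.5)/(22.0+87.5) = 17.58 Ω
R_total = R_p + 68.0 = 17.58 + 68.0 = 85.58 Ω
I = V / R_total = 220 / 85.58 = 2.571 A
Voltage across the parallel pair: V_p = I × R_p = 2.571 × 17.58 = 45.19 V
Use P = V²/R for R2 with V = V_p.
P_R2 = (45.19)² / 87.5 = 23.34 W

23.3 W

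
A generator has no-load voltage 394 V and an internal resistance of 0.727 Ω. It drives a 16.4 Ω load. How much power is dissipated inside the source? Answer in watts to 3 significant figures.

The source's internal resistance is just another series element carrying I; its dissipation is I²r.
I = ε / (r + R) = 394 / (0.727 + 16.4) = 23.00 A
P_int = I² r = (23.00)² × 0.727 = 384.7 W

385 W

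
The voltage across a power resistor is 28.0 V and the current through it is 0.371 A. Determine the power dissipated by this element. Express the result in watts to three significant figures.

10.4 W

V and I are known directly — P = V I, no intermediate step needed.
P = 28.0 V × 0.3710 A = 10.39 W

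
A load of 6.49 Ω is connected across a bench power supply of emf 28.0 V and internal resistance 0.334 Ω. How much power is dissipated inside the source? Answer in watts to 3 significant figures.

5.62 W

Internal loss is I²r, with I set by the total series resistance r+R.
I = ε / (r + R) = 28.0 / (0.334 + 6.49) = 4.103 A
P_int = I² r = (4.103)² × 0.334 = 5.623 W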